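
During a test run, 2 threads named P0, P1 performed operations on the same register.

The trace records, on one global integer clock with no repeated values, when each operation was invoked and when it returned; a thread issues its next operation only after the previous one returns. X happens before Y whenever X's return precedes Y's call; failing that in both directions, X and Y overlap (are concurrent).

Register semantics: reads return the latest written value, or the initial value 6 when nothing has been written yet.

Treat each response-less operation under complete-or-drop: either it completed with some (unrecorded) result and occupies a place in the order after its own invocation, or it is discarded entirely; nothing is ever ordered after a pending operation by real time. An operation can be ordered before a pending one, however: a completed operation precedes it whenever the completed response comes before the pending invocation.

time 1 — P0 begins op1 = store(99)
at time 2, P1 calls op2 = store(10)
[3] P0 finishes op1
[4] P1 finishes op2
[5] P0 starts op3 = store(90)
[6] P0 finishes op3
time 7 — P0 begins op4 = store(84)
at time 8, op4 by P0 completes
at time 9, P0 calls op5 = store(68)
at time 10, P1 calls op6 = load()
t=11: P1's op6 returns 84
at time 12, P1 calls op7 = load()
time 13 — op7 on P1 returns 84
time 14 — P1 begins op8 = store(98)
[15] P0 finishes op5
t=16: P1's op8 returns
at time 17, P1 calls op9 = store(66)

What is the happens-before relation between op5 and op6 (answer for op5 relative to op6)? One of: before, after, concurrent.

op5 spans [9,15], op6 spans [10,11]
the intervals overlap in both directions

concurrent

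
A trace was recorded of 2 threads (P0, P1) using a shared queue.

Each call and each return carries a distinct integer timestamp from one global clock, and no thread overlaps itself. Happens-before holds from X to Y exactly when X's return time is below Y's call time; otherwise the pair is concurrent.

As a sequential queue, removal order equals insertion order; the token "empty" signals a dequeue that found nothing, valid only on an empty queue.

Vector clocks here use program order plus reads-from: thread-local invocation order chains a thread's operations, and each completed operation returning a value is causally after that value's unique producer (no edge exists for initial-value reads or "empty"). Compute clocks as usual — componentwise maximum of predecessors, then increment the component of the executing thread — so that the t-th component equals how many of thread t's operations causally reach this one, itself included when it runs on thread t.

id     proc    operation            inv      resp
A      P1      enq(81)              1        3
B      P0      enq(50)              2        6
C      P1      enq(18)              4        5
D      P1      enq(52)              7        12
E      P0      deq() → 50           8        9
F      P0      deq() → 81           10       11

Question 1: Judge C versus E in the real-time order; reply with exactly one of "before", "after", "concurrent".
before

C spans [4,5], E spans [8,9]
resp(C)=5 < inv(E)=8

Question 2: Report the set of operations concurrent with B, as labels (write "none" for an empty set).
A, C

overlap test against B [2,6]: concurrent iff the interval meets 2..6
A [1,3]: concurrent
C [4,5]: concurrent
D [7,12]: after
E [8,9]: after
F [10,11]: after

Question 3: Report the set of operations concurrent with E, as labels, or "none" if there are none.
D

concurrent with E ([8,9]): every op whose interval crosses 8..9
A [1,3]: before
B [2,6]: before
C [4,5]: before
D [7,12]: concurrent
F [10,11]: after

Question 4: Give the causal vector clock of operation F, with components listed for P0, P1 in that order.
(3, 1)

no predecessors for A (invoked 1): P1 increments from zero → (0, 1)
no predecessors for B (invoked 2): P0 increments from zero → (1, 0)
from VC(A)=(0, 1), C (invoked 4) maxes components and bumps P1 → (0, 2)
from VC(B)=(1, 0), E (invoked 8) maxes components and bumps P0 → (2, 0)
from VC(C)=(0, 2), D (invoked 7) maxes components and bumps P1 → (0, 3)
from VC(A)=(0, 1), VC(E)=(2, 0), F (invoked 10) maxes components and bumps P0 → (3, 1)
target: VC(F) = (3, 1)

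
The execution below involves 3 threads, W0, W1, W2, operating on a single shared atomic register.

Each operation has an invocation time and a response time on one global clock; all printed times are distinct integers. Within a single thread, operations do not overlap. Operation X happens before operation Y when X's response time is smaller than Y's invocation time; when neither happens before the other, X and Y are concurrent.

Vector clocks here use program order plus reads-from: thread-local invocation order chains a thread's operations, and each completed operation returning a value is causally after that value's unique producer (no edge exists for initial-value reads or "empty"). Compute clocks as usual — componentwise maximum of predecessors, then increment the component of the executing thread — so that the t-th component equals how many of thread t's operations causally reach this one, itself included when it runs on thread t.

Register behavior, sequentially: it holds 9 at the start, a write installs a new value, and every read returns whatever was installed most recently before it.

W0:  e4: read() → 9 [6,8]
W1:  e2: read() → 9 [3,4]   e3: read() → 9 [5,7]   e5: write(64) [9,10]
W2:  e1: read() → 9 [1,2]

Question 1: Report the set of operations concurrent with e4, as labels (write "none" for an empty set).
e4 spans [6,8]: anything still running between times 6 and 8 counts as concurrent
e1 [1,2]: before
e2 [3,4]: before
e3 [5,7]: concurrent
e5 [9,10]: after

e3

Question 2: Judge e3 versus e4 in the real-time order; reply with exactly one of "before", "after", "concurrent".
e3 spans [5,7], e4 spans [6,8]
the intervals overlap in both directions

concurrent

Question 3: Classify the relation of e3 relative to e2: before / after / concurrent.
e3 spans [5,7], e2 spans [3,4]
resp(e2)=4 < inv(e3)=5

after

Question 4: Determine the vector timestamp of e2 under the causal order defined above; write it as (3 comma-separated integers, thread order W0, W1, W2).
VC(e1, invoked at 1): no causal predecessors; +1 on W2 → (0, 0, 1)
VC(e2, invoked at 3): no causal predecessors; +1 on W1 → (0, 1, 0)
VC(e4, invoked at 6): no causal predecessors; +1 on W0 → (1, 0, 0)
merge at e3 (invoked 5): VC(e2)=(0, 1, 0), own-thread bump on W1 → (0, 2, 0)
merge at e5 (invoked 9): VC(e3)=(0, 2, 0), own-thread bump on W1 → (0, 3, 0)
target: VC(e2) = (0, 1, 0)

(0, 1, 0)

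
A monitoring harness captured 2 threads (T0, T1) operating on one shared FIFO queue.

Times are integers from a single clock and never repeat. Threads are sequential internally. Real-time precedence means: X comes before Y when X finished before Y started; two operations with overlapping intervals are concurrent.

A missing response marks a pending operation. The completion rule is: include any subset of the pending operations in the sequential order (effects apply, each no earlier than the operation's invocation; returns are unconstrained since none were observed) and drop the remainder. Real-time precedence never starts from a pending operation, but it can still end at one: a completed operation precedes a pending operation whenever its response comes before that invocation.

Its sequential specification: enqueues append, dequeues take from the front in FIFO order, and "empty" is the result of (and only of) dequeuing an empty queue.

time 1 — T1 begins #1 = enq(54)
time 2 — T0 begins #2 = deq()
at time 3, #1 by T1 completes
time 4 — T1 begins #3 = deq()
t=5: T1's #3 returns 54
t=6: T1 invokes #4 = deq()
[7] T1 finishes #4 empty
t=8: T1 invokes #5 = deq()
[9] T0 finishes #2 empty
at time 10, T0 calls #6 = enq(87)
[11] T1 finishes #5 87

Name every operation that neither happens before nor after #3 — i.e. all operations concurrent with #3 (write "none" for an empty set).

#3 spans [4,5]; an op avoiding the whole window 4..5 is ordered, any other is concurrent
#1 [1,3]: before
#2 [2,9]: concurrent
#4 [6,7]: after
#5 [8,11]: after
#6 [10,…): after

#2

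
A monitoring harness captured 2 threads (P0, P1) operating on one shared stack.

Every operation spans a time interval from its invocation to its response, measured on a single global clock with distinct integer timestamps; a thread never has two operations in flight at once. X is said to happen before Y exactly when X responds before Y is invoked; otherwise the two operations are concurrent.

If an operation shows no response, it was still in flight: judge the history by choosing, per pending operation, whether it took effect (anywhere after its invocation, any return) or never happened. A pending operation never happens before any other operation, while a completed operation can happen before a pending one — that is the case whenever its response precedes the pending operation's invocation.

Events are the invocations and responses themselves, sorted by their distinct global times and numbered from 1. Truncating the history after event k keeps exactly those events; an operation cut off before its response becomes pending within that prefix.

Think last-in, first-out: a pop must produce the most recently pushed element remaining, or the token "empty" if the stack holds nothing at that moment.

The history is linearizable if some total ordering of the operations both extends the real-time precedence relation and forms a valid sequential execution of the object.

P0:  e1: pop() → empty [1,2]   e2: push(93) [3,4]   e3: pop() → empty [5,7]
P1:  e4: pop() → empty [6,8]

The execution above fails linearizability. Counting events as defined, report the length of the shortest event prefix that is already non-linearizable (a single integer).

a valid linearization of events 1..7 exists, for instance e1, e2, e4, e3:
after step 1 (e1 pop() → empty): stack <>
after step 2 (e2 push(93)): stack <93>
after step 3 (e4 pop() (pending, included)): stack <>
after step 4 (e3 pop() → empty): stack <>
once event 8 joins (e4's response, time 8), exhaustive search finds no witness
take e1, e2, e3, e4: step 3 already fails, because e3 pop() → empty cannot occur there
take e1, e2, e4, e3: step 3 already fails, because e4 pop() → empty cannot occur there

8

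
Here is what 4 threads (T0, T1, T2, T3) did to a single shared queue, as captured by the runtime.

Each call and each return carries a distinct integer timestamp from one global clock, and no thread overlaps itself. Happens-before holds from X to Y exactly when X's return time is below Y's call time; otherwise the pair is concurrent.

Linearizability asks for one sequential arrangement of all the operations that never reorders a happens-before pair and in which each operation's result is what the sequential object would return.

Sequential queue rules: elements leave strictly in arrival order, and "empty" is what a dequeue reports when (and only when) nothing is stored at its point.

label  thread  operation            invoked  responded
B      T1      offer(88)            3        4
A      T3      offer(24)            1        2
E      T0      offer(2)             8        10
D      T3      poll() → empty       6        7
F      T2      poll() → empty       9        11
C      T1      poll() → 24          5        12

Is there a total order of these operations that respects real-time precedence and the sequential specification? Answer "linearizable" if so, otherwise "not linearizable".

not linearizable

already the first 7 events (up to D's response at time 7) admit no linearization; the first 6 still do
a single order respects real time; the 3 completed queue operations fail replay along it
including or dropping the 1 pending operation (C) in any combination fails
take A, B, D (pending dropped): step 3 already fails, because D poll() → empty cannot occur there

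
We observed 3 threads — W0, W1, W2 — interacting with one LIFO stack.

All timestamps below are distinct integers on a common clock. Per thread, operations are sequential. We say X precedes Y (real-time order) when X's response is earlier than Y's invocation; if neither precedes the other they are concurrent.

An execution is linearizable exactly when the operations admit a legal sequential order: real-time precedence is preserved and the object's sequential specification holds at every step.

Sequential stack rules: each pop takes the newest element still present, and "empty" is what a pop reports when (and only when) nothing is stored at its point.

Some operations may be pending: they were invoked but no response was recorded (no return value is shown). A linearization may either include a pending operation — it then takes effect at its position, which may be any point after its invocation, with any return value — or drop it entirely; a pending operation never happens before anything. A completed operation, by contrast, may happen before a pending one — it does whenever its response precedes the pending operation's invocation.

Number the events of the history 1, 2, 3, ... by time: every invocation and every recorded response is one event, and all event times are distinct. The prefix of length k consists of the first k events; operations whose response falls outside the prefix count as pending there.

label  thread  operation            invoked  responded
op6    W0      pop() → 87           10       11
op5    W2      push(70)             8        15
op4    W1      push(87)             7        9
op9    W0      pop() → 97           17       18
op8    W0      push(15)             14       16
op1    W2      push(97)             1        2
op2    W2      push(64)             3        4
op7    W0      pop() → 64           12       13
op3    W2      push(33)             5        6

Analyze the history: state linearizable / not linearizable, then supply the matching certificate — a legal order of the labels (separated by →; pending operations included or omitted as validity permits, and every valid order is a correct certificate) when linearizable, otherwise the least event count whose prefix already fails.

prefix check: 1..12 passes, 1..13 fails once op7's time-13 response joins
the completed operations (6 total) allow one real-time order; the LIFO stack replay rejects it
completion choices over the 1 pending operation (op5) were checked; none helps
one such order, op1, op2, op3, op4, op6, op7 (pending dropped), breaks at step 6 where op7 pop() → 64 is illegal

not linearizable — minimal violating prefix: 13 events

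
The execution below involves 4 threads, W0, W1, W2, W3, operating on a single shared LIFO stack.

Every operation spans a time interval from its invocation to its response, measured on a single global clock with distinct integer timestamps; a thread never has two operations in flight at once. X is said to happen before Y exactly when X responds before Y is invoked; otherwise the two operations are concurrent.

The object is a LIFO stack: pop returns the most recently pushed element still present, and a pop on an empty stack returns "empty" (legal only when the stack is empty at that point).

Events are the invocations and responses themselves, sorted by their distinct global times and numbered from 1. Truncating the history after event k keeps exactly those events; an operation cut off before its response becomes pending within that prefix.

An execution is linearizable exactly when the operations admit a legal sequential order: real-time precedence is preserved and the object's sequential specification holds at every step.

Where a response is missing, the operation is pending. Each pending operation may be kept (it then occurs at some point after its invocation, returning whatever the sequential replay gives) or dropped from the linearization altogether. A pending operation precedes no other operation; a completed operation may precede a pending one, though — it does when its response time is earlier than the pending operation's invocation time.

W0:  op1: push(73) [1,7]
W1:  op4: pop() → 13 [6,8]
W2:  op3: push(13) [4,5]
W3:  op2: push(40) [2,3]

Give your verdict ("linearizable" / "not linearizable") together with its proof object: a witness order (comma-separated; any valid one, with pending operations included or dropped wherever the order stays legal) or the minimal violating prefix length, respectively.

step 1: op1 push(73) — stack <73>
step 2: op2 push(40) — stack <73,40>
step 3: op3 push(13) — stack <73,40,13>
step 4: op4 pop() → 13 — stack <73,40>

linearizable — witness: op1, op2, op3, op4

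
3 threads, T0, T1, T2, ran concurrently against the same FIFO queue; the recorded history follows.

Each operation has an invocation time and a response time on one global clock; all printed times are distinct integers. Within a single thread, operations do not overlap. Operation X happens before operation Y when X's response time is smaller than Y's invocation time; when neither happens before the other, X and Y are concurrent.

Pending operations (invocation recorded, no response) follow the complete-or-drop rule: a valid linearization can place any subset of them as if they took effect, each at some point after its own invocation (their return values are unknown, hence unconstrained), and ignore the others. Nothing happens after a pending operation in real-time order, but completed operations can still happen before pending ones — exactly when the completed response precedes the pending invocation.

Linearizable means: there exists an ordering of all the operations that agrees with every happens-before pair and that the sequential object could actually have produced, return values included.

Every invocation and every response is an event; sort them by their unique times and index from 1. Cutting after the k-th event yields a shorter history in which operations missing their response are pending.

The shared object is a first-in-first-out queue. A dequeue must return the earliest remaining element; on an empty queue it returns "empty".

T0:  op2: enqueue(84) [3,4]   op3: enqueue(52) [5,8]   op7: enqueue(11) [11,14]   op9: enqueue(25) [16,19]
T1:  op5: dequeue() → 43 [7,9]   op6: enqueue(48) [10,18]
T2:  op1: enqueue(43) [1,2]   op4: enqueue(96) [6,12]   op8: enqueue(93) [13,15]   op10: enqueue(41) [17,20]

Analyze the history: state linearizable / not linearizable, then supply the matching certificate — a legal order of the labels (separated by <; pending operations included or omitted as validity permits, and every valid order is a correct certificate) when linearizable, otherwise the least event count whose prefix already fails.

linearizable — witness: op1 < op2 < op3 < op4 < op5 < op6 < op7 < op8 < op9 < op10

step 1: op1 enqueue(43) — queue <43>
step 2: op2 enqueue(84) — queue <43,84>
step 3: op3 enqueue(52) — queue <43,84,52>
step 4: op4 enqueue(96) — queue <43,84,52,96>
step 5: op5 dequeue() → 43 — queue <84,52,96>
step 6: op6 enqueue(48) — queue <84,52,96,48>
step 7: op7 enqueue(11) — queue <84,52,96,48,11>
step 8: op8 enqueue(93) — queue <84,52,96,48,11,93>
step 9: op9 enqueue(25) — queue <84,52,96,48,11,93,25>
step 10: op10 enqueue(41) — queue <84,52,96,48,11,93,25,41>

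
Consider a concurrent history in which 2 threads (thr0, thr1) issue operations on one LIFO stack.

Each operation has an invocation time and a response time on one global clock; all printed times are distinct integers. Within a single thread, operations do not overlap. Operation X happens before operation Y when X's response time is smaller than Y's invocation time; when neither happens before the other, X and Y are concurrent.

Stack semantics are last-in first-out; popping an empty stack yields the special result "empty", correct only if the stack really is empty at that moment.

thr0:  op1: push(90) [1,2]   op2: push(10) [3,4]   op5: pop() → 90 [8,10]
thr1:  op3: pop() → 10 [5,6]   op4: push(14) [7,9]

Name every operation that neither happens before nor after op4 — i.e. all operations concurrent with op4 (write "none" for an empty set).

op5

overlap test against op4 [7,9]: concurrent iff the interval meets 7..9
op1 [1,2]: before
op2 [3,4]: before
op3 [5,6]: before
op5 [8,10]: concurrent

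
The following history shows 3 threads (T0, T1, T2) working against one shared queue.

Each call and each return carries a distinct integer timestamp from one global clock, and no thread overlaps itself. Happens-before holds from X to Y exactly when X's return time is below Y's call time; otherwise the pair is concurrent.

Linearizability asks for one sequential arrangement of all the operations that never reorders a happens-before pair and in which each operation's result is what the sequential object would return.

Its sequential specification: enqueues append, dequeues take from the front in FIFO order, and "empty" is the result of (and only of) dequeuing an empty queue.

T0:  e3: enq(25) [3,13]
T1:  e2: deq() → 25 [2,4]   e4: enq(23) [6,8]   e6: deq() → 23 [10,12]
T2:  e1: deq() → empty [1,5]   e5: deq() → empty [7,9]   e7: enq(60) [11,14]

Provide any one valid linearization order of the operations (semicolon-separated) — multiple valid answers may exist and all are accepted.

1. e1 deq() → empty, leaving queue <>
2. e3 enq(25), leaving queue <25>
3. e2 deq() → 25, leaving queue <>
4. e5 deq() → empty, leaving queue <>
5. e4 enq(23), leaving queue <23>
6. e6 deq() → 23, leaving queue <>
7. e7 enq(60), leaving queue <60>

e1; e3; e2; e5; e4; e6; e7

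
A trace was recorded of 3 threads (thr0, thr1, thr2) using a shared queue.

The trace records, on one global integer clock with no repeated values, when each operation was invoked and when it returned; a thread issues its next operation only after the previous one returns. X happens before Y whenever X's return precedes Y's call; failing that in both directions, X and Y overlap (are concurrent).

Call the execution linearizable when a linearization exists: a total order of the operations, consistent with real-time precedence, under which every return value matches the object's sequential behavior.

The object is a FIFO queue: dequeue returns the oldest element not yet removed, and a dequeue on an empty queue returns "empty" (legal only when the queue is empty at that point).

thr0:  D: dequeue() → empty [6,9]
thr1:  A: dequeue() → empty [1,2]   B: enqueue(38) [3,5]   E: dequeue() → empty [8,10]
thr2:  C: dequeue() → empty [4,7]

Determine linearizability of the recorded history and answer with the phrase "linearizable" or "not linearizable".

not linearizable

through event 9 a valid linearization exists; event 10 (E responding at time 10) ends that
5 orders of the 5 completed queue ops respect real time; none is legal
e.g. A, B, C, D, E: illegal at step 3, since C dequeue() → empty cannot apply there
e.g. A, B, C, E, D: illegal at step 3, since C dequeue() → empty cannot apply there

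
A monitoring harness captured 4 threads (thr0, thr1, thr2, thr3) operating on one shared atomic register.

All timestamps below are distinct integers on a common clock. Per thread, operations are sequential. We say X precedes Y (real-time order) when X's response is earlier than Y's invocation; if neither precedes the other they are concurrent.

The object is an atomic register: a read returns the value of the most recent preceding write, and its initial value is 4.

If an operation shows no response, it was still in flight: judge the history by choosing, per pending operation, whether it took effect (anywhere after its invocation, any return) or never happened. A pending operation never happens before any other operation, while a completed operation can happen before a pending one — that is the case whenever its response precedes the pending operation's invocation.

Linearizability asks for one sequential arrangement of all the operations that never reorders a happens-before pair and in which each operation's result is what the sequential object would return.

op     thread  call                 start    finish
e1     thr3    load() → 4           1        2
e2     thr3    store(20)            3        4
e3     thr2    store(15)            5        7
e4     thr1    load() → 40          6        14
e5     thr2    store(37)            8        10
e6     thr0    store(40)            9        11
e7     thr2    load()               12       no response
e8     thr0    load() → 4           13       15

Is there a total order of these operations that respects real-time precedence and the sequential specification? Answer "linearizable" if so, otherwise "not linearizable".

the violation lands at event 15, e8's response at time 15: events 1..14 linearize, events 1..15 do not
every one of the 10 real-time-consistent orders over 7 completed atomic register ops fails the sequential spec
every completion of the 1 pending operation (e7) was checked; none linearizes
for example e1, e2, e3, e4, e5, e6, e8 (pending dropped) fails at step 4: e4 load() → 40 is not legal there
for example e1, e2, e3, e4, e6, e5, e8 (pending dropped) fails at step 4: e4 load() → 40 is not legal there

not linearizable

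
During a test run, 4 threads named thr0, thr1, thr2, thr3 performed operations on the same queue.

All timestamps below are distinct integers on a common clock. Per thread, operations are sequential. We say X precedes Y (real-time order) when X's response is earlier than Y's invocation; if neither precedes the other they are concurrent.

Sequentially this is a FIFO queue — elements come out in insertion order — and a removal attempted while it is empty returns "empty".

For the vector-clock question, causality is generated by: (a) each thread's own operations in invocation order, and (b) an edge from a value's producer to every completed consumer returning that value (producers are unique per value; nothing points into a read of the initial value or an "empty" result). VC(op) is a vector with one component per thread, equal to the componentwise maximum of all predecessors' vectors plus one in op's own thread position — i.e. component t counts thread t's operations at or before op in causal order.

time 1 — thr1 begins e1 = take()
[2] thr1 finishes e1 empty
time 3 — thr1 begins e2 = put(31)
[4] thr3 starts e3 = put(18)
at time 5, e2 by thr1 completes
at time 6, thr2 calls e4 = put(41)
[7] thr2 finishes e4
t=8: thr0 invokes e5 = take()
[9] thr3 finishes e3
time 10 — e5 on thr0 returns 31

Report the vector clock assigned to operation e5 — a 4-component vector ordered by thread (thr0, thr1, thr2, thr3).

(1, 2, 0, 0)

invoked at 4, e3 has no predecessors; its own thr3 bump gives (0, 0, 0, 1)
invoked at 6, e4 has no predecessors; its own thr2 bump gives (0, 0, 1, 0)
invoked at 1, e1 has no predecessors; its own thr1 bump gives (0, 1, 0, 0)
VC(e2, invoked at 3): max of VC(e1)=(0, 1, 0, 0), then +1 on thread thr1 → (0, 2, 0, 0)
VC(e5, invoked at 8): max of VC(e2)=(0, 2, 0, 0), then +1 on thread thr0 → (1, 2, 0, 0)
target: VC(e5) = (1, 2, 0, 0)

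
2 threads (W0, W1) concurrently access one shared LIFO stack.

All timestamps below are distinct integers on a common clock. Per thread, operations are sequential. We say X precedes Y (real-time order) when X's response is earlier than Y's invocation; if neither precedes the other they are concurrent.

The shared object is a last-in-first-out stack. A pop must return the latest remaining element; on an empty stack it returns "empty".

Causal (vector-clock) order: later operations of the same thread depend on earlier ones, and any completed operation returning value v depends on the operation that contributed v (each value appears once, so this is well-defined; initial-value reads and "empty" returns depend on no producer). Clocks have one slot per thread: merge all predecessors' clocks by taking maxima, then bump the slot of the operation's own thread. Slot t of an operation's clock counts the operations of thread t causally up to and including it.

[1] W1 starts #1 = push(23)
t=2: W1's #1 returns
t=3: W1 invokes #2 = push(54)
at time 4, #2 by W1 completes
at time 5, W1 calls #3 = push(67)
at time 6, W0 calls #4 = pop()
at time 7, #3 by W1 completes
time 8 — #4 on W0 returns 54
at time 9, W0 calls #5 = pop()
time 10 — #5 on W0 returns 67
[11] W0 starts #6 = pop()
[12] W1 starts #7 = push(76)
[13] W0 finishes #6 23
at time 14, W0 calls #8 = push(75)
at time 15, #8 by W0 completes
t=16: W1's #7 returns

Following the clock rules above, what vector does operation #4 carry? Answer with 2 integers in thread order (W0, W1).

(1, 2)

#1, invoked 1, has no incoming edges; only W1's bump applies → (0, 1)
merge at #2 (invoked 3): VC(#1)=(0, 1), own-thread bump on W1 → (0, 2)
merge at #3 (invoked 5): VC(#2)=(0, 2), own-thread bump on W1 → (0, 3)
merge at #4 (invoked 6): VC(#2)=(0, 2), own-thread bump on W0 → (1, 2)
merge at #7 (invoked 12): VC(#3)=(0, 3), own-thread bump on W1 → (0, 4)
merge at #5 (invoked 9): VC(#3)=(0, 3), VC(#4)=(1, 2), own-thread bump on W0 → (2, 3)
merge at #6 (invoked 11): VC(#1)=(0, 1), VC(#5)=(2, 3), own-thread bump on W0 → (3, 3)
merge at #8 (invoked 14): VC(#6)=(3, 3), own-thread bump on W0 → (4, 3)
target: VC(#4) = (1, 2)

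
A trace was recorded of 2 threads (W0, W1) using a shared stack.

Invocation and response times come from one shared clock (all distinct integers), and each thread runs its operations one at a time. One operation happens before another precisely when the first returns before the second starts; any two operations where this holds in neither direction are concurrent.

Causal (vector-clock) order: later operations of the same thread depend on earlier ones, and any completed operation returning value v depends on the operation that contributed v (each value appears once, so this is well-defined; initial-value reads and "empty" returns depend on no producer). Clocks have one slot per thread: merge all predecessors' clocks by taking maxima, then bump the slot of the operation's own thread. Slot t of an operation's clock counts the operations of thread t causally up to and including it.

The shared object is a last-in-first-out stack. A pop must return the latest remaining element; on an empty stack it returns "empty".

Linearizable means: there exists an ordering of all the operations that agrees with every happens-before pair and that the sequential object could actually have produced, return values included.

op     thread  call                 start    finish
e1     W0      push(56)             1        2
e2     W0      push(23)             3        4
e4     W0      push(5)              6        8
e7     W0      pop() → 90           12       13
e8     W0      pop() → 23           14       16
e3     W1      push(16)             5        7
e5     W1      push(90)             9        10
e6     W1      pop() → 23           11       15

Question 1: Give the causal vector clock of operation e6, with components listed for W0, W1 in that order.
Answer: (2, 3)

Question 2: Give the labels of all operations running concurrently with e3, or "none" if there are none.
Answer: e4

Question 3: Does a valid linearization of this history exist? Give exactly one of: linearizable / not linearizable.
events 1..14 are fine; event 15 — the response of e6 at time 15 — makes the prefix non-linearizable
checked exhaustively: 4 real-time-consistent orders of 7 completed operations, zero legal stack replays
every completion of the 1 pending operation (e8) was checked; none linearizes
take e1, e2, e3, e4, e5, e6, e7 (pending dropped): step 6 already fails, because e6 pop() → 23 cannot occur there
take e1, e2, e3, e4, e5, e7, e6 (pending dropped): step 7 already fails, because e6 pop() → 23 cannot occur there

not linearizable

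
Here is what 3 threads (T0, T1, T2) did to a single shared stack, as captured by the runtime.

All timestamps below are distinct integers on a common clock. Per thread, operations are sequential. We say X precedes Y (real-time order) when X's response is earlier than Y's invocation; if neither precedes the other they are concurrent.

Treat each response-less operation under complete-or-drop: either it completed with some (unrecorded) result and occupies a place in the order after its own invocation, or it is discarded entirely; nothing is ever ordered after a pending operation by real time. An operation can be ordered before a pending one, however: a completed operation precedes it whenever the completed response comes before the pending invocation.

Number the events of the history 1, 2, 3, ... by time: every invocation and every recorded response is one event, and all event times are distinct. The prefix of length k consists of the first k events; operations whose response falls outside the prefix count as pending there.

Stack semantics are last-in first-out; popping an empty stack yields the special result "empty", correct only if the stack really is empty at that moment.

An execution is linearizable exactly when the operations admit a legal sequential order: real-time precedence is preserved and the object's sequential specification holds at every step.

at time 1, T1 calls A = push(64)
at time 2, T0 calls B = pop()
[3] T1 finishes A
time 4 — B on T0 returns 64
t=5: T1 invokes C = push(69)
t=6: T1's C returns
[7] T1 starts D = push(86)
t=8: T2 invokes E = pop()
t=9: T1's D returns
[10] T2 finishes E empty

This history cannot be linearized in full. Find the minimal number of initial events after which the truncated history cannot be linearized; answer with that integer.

10

events 1..9 are linearizable, e.g. via A, B, C, D:
step 1: A push(64) — stack <64>
step 2: B pop() → 64 — stack <>
step 3: C push(69) — stack <69>
step 4: D push(86) — stack <69,86>
event 10 — E's response, time 10 — after it, nothing linearizes
for example A, B, C, D, E fails at step 5: E pop() → empty is not legal there
for example A, B, C, E, D fails at step 4: E pop() → empty is not legal there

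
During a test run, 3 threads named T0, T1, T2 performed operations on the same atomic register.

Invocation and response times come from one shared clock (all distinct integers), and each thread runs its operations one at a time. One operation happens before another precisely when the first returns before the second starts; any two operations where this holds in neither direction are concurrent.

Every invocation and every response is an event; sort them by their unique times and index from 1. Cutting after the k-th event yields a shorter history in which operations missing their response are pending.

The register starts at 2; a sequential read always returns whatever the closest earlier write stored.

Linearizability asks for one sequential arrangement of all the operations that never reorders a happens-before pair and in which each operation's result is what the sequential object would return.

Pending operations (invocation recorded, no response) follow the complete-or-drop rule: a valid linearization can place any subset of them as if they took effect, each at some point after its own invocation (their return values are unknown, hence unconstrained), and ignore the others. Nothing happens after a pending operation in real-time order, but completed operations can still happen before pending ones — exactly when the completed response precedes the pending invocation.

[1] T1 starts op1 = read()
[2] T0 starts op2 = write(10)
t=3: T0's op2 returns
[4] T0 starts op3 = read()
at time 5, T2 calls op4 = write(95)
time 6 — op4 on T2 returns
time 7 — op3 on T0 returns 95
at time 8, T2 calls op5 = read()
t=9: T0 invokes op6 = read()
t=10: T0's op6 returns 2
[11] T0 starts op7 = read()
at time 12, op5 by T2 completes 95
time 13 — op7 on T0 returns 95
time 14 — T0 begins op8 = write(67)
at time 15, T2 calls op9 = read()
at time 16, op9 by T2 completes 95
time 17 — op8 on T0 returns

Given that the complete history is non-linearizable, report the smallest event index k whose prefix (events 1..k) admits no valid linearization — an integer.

10

events 1..9 are linearizable; a witness order is op1, op2, op4, op3:
step 1: op1 read() (pending, included) — value 2
step 2: op2 write(10) — value 10
step 3: op4 write(95) — value 95
step 4: op3 read() → 95 — value 95
include event 10 — op6 responding at 10 — and every candidate order breaks
include/drop combinations of the 2 pending operations (op1, op5) were all tried; none helps
one such order, op2, op3, op4, op6 (pending dropped), breaks at step 2 where op3 read() → 95 is illegal
one such order, op2, op4, op3, op6 (pending dropped), breaks at step 4 where op6 read() → 2 is illegal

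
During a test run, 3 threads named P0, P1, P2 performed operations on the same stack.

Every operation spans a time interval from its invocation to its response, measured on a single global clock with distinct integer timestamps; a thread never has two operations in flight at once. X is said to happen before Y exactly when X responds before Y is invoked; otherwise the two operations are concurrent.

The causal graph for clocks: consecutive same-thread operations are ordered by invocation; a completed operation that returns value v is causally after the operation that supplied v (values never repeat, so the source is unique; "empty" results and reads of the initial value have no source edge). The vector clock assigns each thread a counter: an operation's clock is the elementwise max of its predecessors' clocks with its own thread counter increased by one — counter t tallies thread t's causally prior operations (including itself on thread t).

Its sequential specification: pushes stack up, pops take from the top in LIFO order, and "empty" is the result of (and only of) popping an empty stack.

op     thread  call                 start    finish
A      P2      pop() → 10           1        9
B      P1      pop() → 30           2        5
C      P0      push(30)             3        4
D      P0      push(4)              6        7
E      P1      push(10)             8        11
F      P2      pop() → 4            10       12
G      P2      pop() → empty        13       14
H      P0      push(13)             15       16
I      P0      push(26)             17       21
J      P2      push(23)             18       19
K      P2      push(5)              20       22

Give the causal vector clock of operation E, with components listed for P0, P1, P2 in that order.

C (invocation 3): nothing precedes it; P0's component alone gives (1, 0, 0)
from VC(C)=(1, 0, 0), B (invoked 2) maxes components and bumps P1 → (1, 1, 0)
from VC(C)=(1, 0, 0), D (invoked 6) maxes components and bumps P0 → (2, 0, 0)
from VC(B)=(1, 1, 0), E (invoked 8) maxes components and bumps P1 → (1, 2, 0)
from VC(D)=(2, 0, 0), H (invoked 15) maxes components and bumps P0 → (3, 0, 0)
from VC(E)=(1, 2, 0), A (invoked 1) maxes components and bumps P2 → (1, 2, 1)
from VC(H)=(3, 0, 0), I (invoked 17) maxes components and bumps P0 → (4, 0, 0)
from VC(A)=(1, 2, 1), VC(D)=(2, 0, 0), F (invoked 10) maxes components and bumps P2 → (2, 2, 2)
from VC(F)=(2, 2, 2), G (invoked 13) maxes components and bumps P2 → (2, 2, 3)
from VC(G)=(2, 2, 3), J (invoked 18) maxes components and bumps P2 → (2, 2, 4)
from VC(J)=(2, 2, 4), K (invoked 20) maxes components and bumps P2 → (2, 2, 5)
target: VC(E) = (1, 2, 0)

(1, 2, 0)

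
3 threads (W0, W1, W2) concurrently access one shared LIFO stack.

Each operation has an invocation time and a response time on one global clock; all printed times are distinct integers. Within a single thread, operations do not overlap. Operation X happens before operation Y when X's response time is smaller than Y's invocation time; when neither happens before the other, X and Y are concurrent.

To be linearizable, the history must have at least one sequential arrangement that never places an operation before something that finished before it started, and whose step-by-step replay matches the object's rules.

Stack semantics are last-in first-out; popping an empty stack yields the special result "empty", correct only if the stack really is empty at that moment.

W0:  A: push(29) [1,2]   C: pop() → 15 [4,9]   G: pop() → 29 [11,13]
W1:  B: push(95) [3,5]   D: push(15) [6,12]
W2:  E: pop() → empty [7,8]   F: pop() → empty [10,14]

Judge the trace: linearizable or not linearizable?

not linearizable

cut after 7 events: linearizable; cut after 8 events (E responds, time 8): not linearizable
exactly one order of the 3 completed ops respects real time; the LIFO stack replay fails
include/drop combinations of the 2 pending operations (C, D) were all tried; none helps
for example A, B, E (pending dropped) fails at step 3: E pop() → empty is not legal there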